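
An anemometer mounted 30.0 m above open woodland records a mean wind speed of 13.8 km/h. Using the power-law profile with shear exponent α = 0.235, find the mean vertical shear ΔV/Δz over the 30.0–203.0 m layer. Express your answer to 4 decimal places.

Power law: V₂ = V₁ · (z₂/z₁)^α = 13.8 × (6.7667)^0.235 = 21.6280 km/h
ΔV/Δz = (21.6280 − 13.8)/(203.0 − 30.0) = 7.8280/173.0000 = 0.04525 km/h/m

0.0452 km/h/m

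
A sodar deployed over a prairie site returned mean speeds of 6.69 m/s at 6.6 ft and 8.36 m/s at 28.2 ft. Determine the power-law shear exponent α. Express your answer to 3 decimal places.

Power law: V₂/V₁ = (z₂/z₁)^α ⇒ α = ln(V₂/V₁) / ln(z₂/z₁)
α = ln(8.36/6.69) / ln(28.2/6.6) = ln(1.2496) / ln(4.2727)
  = 0.22284 / 1.45225 = 0.15345

α ≈ 0.153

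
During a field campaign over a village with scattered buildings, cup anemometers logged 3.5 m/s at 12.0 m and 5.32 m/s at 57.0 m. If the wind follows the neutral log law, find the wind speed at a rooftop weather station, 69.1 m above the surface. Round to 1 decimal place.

5.5 m/s

Log law: V ∝ ln(z/z₀). From the pair, with r = V₁/V₂ = 0.65789,
ln z₀ = (ln z₁ − r·ln z₂)/(1 − r) = (2.4849 − 0.65789×4.0431)/0.34211 = -0.5115 → z₀ = 0.5996 m
V₃ = V₁ · ln(z₃/z₀)/ln(z₁/z₀) = 3.5 × 4.7471/2.9964 = 5.5449 m/s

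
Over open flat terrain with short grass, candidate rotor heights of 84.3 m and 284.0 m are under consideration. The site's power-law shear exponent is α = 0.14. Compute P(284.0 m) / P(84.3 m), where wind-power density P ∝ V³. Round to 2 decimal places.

1.67

Speed ratio: V_B/V_A = (z_B/z_A)^α = (284.0/84.3)^0.14 = (3.3689)^0.14 = 1.18536
Power-density ratio: P_B/P_A = (V_B/V_A)³ = (1.18536)³ = 1.66551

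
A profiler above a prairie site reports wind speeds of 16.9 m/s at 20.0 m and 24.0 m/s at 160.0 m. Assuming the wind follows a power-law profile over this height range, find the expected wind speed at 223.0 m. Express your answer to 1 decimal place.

First find α: α = ln(V₂/V₁)/ln(z₂/z₁) = ln(24.0/16.9)/ln(160.0/20.0) = 0.35074/2.07944 = 0.1687
Extrapolate from 160.0 m to 223.0 m: V₃ = 24.0 × (223.0/160.0)^0.1687 = 24.0 × 1.0576 = 25.3823 m/s

25.4 m/s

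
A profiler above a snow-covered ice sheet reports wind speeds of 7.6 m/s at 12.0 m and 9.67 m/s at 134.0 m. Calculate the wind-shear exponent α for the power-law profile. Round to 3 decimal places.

α ≈ 0.100

Power law: V₂/V₁ = (z₂/z₁)^α ⇒ α = ln(V₂/V₁) / ln(z₂/z₁)
α = ln(9.67/7.6) / ln(134.0/12.0) = ln(1.2724) / ln(11.1667)
  = 0.24088 / 2.41293 = 0.09983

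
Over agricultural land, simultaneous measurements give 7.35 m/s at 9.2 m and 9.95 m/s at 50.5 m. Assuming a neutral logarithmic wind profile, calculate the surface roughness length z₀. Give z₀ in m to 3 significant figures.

Log law: V(z) ∝ ln(z/z₀). With r = V₁/V₂ = 7.35/9.95 = 0.73869,
r · ln(z₂/z₀) = ln(z₁/z₀) ⇒ ln z₀ = (ln z₁ − r·ln z₂)/(1 − r)
ln z₀ = (2.21920 − 0.73869×3.92197) / 0.26131 = -2.5944
z₀ = exp(-2.5944) = 0.07469 m

z₀ ≈ 0.0747 m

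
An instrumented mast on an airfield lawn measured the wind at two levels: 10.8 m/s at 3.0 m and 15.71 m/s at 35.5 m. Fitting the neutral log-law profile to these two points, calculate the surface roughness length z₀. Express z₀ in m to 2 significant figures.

z₀ ≈ 0.013 m

Log law: V(z) ∝ ln(z/z₀). With r = V₁/V₂ = 10.8/15.71 = 0.68746,
r · ln(z₂/z₀) = ln(z₁/z₀) ⇒ ln z₀ = (ln z₁ − r·ln z₂)/(1 − r)
ln z₀ = (1.09861 − 0.68746×3.56953) / 0.31254 = -4.3364
z₀ = exp(-4.3364) = 0.01308 m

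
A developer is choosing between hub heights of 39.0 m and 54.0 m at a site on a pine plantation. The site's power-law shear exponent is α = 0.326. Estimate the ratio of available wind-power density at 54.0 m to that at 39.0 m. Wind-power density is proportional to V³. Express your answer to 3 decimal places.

1.375

Speed ratio: V_B/V_A = (z_B/z_A)^α = (54.0/39.0)^0.326 = (1.3846)^0.326 = 1.11192
Power-density ratio: P_B/P_A = (V_B/V_A)³ = (1.11192)³ = 1.37474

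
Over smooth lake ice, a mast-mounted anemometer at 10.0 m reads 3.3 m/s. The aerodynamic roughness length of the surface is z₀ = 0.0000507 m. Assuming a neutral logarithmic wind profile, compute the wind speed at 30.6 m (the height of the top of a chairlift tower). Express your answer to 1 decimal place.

3.6 m/s

Log law: V(z) ∝ ln(z/z₀), so V₂/V₁ = ln(z₂/z₀) / ln(z₁/z₀).
ln(30.6/0.0000507) = 13.3106, ln(10.0/0.0000507) = 12.1922
V₂ = 3.3 × 13.3106/12.1922 = 3.3 × 1.0917 = 3.6027 m/s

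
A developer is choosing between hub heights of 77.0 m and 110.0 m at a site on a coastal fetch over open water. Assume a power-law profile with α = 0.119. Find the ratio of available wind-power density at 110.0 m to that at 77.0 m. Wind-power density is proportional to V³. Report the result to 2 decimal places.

Speed ratio: V_B/V_A = (z_B/z_A)^α = (110.0/77.0)^0.119 = (1.4286)^0.119 = 1.04336
Power-density ratio: P_B/P_A = (V_B/V_A)³ = (1.04336)³ = 1.13580

1.14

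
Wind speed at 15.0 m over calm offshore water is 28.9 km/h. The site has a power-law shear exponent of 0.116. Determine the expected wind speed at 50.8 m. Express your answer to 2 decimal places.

Power-law profile: V₂ = V₁ · (z₂/z₁)^α
V₂ = 28.9 × (50.8/15.0)^0.116 = 28.9 × (3.3867)^0.116
    = 28.9 × 1.1520 = 33.2929 km/h

33.29 km/h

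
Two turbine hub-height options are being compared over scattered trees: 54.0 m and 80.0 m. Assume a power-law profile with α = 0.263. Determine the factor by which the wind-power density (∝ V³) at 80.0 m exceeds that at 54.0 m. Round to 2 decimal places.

Speed ratio: V_B/V_A = (z_B/z_A)^α = (80.0/54.0)^0.263 = (1.4815)^0.263 = 1.10890
Power-density ratio: P_B/P_A = (V_B/V_A)³ = (1.10890)³ = 1.36358

1.36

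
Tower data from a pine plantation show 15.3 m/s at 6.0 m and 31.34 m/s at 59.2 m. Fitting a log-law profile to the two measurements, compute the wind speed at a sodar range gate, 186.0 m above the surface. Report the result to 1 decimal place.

Log law: V ∝ ln(z/z₀). From the pair, with r = V₁/V₂ = 0.48819,
ln z₀ = (ln z₁ − r·ln z₂)/(1 − r) = (1.7918 − 0.48819×4.0809)/0.51181 = -0.3918 → z₀ = 0.6758 m
V₃ = V₁ · ln(z₃/z₀)/ln(z₁/z₀) = 15.3 × 5.6175/2.1836 = 39.3617 m/s

39.4 m/s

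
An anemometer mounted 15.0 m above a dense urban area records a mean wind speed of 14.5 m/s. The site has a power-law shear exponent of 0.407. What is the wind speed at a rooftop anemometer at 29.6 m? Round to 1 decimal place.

19.1 m/s

Power-law profile: V₂ = V₁ · (z₂/z₁)^α
V₂ = 14.5 × (29.6/15.0)^0.407 = 14.5 × (1.9733)^0.407
    = 14.5 × 1.3187 = 19.1212 m/s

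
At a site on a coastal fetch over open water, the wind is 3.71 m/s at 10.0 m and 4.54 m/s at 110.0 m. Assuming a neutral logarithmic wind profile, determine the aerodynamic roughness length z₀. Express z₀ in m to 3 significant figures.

Log law: V(z) ∝ ln(z/z₀). With r = V₁/V₂ = 3.71/4.54 = 0.81718,
r · ln(z₂/z₀) = ln(z₁/z₀) ⇒ ln z₀ = (ln z₁ − r·ln z₂)/(1 − r)
ln z₀ = (2.30259 − 0.81718×4.70048) / 0.18282 = -8.4157
z₀ = exp(-8.4157) = 0.0002214 m

z₀ ≈ 0.000221 m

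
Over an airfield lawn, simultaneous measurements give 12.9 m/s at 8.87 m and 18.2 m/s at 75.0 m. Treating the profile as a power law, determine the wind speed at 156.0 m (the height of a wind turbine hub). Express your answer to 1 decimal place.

20.5 m/s

First find α: α = ln(V₂/V₁)/ln(z₂/z₁) = ln(18.2/12.9)/ln(75.0/8.87) = 0.34419/2.13481 = 0.1612
Extrapolate from 75.0 m to 156.0 m: V₃ = 18.2 × (156.0/75.0)^0.1612 = 18.2 × 1.1253 = 20.4811 m/s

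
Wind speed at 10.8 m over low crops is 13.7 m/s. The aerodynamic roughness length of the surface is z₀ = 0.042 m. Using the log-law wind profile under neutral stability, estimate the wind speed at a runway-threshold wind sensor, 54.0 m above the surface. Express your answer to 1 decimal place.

Log law: V(z) ∝ ln(z/z₀), so V₂/V₁ = ln(z₂/z₀) / ln(z₁/z₀).
ln(54.0/0.042) = 7.1591, ln(10.8/0.042) = 5.5496
V₂ = 13.7 × 7.1591/5.5496 = 13.7 × 1.2900 = 17.6731 m/s

17.7 m/s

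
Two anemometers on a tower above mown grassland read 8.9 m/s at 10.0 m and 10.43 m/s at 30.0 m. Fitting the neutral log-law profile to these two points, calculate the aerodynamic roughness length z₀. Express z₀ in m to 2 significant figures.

z₀ ≈ 0.017 m

Log law: V(z) ∝ ln(z/z₀). With r = V₁/V₂ = 8.9/10.43 = 0.85331,
r · ln(z₂/z₀) = ln(z₁/z₀) ⇒ ln z₀ = (ln z₁ − r·ln z₂)/(1 − r)
ln z₀ = (2.30259 − 0.85331×3.40120) / 0.14669 = -4.0880
z₀ = exp(-4.0880) = 0.01677 m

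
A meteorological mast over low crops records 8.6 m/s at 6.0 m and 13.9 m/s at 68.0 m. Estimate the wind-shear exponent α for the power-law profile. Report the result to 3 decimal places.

Power law: V₂/V₁ = (z₂/z₁)^α ⇒ α = ln(V₂/V₁) / ln(z₂/z₁)
α = ln(13.9/8.6) / ln(68.0/6.0) = ln(1.6163) / ln(11.3333)
  = 0.48013 / 2.42775 = 0.19777

α ≈ 0.198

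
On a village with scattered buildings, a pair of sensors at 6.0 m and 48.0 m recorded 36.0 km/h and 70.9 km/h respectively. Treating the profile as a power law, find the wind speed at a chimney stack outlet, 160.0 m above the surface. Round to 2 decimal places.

104.97 km/h

First find α: α = ln(V₂/V₁)/ln(z₂/z₁) = ln(70.9/36.0)/ln(48.0/6.0) = 0.67775/2.07944 = 0.3259
Extrapolate from 48.0 m to 160.0 m: V₃ = 70.9 × (160.0/48.0)^0.3259 = 70.9 × 1.4805 = 104.9706 km/h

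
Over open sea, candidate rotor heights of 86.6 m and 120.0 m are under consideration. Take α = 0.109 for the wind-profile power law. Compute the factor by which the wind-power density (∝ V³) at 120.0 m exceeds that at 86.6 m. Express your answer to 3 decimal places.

1.113

Speed ratio: V_B/V_A = (z_B/z_A)^α = (120.0/86.6)^0.109 = (1.3857)^0.109 = 1.03619
Power-density ratio: P_B/P_A = (V_B/V_A)³ = (1.03619)³ = 1.11256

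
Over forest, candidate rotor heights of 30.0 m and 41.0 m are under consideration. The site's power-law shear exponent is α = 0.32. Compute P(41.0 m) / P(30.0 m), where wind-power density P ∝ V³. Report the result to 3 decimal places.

Speed ratio: V_B/V_A = (z_B/z_A)^α = (41.0/30.0)^0.32 = (1.3667)^0.32 = 1.10513
Power-density ratio: P_B/P_A = (V_B/V_A)³ = (1.10513)³ = 1.34970

1.350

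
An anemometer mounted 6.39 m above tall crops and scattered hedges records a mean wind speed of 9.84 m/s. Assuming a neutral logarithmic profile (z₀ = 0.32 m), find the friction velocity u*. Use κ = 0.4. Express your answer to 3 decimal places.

u* ≈ 1.315 m/s

Log law: V(z) = (u*/κ) · ln(z/z₀) ⇒ u* = κ · V / ln(z/z₀)
u* = 0.4 × 9.84 / ln(6.39/0.32) = 0.4 × 9.84 / 2.9942
   = 3.9360 / 2.9942 = 1.3146 m/s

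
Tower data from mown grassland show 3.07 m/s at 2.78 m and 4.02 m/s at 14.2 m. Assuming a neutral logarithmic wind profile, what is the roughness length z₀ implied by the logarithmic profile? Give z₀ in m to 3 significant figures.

Log law: V(z) ∝ ln(z/z₀). With r = V₁/V₂ = 3.07/4.02 = 0.76368,
r · ln(z₂/z₀) = ln(z₁/z₀) ⇒ ln z₀ = (ln z₁ − r·ln z₂)/(1 − r)
ln z₀ = (1.02245 − 0.76368×2.65324) / 0.23632 = -4.2476
z₀ = exp(-4.2476) = 0.01430 m

z₀ ≈ 0.0143 m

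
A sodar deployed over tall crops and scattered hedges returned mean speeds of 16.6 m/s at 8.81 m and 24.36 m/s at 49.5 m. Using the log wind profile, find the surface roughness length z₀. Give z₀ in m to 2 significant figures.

Log law: V(z) ∝ ln(z/z₀). With r = V₁/V₂ = 16.6/24.36 = 0.68144,
r · ln(z₂/z₀) = ln(z₁/z₀) ⇒ ln z₀ = (ln z₁ − r·ln z₂)/(1 − r)
ln z₀ = (2.17589 − 0.68144×3.90197) / 0.31856 = -1.5165
z₀ = exp(-1.5165) = 0.2195 m

z₀ ≈ 0.22 m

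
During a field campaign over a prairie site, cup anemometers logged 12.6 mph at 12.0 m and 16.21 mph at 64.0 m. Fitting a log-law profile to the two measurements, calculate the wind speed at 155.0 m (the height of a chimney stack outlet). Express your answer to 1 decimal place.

Log law: V ∝ ln(z/z₀). From the pair, with r = V₁/V₂ = 0.77730,
ln z₀ = (ln z₁ − r·ln z₂)/(1 − r) = (2.4849 − 0.77730×4.1589)/0.22270 = -3.3578 → z₀ = 0.03481 m
V₃ = V₁ · ln(z₃/z₀)/ln(z₁/z₀) = 12.6 × 8.4012/5.8427 = 18.1176 mph

18.1 mph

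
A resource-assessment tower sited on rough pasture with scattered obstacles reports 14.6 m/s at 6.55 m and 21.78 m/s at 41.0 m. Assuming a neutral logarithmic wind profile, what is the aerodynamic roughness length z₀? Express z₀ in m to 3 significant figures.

Log law: V(z) ∝ ln(z/z₀). With r = V₁/V₂ = 14.6/21.78 = 0.67034,
r · ln(z₂/z₀) = ln(z₁/z₀) ⇒ ln z₀ = (ln z₁ − r·ln z₂)/(1 − r)
ln z₀ = (1.87947 − 0.67034×3.71357) / 0.32966 = -1.8501
z₀ = exp(-1.8501) = 0.1572 m

z₀ ≈ 0.157 m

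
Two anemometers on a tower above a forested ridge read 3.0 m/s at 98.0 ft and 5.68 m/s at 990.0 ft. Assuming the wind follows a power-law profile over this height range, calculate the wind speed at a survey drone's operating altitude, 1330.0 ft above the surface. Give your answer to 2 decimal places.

First find α: α = ln(V₂/V₁)/ln(z₂/z₁) = ln(5.68/3.0)/ln(990.0/98.0) = 0.63834/2.31274 = 0.2760
Extrapolate from 990.0 ft to 1330.0 ft: V₃ = 5.68 × (1330.0/990.0)^0.2760 = 5.68 × 1.0849 = 6.1622 m/s

6.16 m/s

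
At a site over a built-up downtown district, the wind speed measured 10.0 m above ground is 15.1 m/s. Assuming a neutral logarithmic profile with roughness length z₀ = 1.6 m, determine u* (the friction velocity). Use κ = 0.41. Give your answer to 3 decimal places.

Log law: V(z) = (u*/κ) · ln(z/z₀) ⇒ u* = κ · V / ln(z/z₀)
u* = 0.41 × 15.1 / ln(10.0/1.6) = 0.41 × 15.1 / 1.8326
   = 6.1910 / 1.8326 = 3.3783 m/s

u* ≈ 3.378 m/s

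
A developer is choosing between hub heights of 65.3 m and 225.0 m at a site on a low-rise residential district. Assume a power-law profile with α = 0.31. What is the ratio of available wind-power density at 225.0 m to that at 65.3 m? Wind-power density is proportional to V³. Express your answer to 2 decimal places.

Speed ratio: V_B/V_A = (z_B/z_A)^α = (225.0/65.3)^0.31 = (3.4456)^0.31 = 1.46742
Power-density ratio: P_B/P_A = (V_B/V_A)³ = (1.46742)³ = 3.15981

3.16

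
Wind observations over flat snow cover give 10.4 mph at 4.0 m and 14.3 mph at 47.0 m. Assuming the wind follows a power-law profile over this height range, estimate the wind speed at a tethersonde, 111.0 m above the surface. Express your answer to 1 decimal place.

First find α: α = ln(V₂/V₁)/ln(z₂/z₁) = ln(14.3/10.4)/ln(47.0/4.0) = 0.31845/2.46385 = 0.1293
Extrapolate from 47.0 m to 111.0 m: V₃ = 14.3 × (111.0/47.0)^0.1293 = 14.3 × 1.1175 = 15.9800 mph

16.0 mph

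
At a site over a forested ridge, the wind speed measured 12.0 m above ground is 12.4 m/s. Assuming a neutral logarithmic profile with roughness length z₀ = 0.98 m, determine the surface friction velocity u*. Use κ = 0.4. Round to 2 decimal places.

Log law: V(z) = (u*/κ) · ln(z/z₀) ⇒ u* = κ · V / ln(z/z₀)
u* = 0.4 × 12.4 / ln(12.0/0.98) = 0.4 × 12.4 / 2.5051
   = 4.9600 / 2.5051 = 1.9800 m/s

u* ≈ 1.98 m/s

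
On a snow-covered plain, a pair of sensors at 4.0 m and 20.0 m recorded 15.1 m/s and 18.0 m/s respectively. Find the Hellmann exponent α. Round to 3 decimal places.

α ≈ 0.109

Power law: V₂/V₁ = (z₂/z₁)^α ⇒ α = ln(V₂/V₁) / ln(z₂/z₁)
α = ln(18.0/15.1) / ln(20.0/4.0) = ln(1.1921) / ln(5.0000)
  = 0.17568 / 1.60944 = 0.10915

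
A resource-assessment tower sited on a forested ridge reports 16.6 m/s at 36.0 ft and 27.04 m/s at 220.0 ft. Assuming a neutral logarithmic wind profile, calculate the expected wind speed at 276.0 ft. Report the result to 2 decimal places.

28.35 m/s

Log law: V ∝ ln(z/z₀). From the pair, with r = V₁/V₂ = 0.61391,
ln z₀ = (ln z₁ − r·ln z₂)/(1 − r) = (3.5835 − 0.61391×5.3936)/0.38609 = 0.7054 → z₀ = 2.025 ft
V₃ = V₁ · ln(z₃/z₀)/ln(z₁/z₀) = 16.6 × 4.9150/2.8781 = 28.3479 m/s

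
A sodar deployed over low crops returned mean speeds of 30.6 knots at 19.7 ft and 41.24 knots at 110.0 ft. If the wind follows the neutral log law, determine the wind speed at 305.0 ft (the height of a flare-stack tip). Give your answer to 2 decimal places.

Log law: V ∝ ln(z/z₀). From the pair, with r = V₁/V₂ = 0.74200,
ln z₀ = (ln z₁ − r·ln z₂)/(1 − r) = (2.9806 − 0.74200×4.7005)/0.25800 = -1.9656 → z₀ = 0.1401 ft
V₃ = V₁ · ln(z₃/z₀)/ln(z₁/z₀) = 30.6 × 7.6859/4.9462 = 47.5492 knots

47.55 knots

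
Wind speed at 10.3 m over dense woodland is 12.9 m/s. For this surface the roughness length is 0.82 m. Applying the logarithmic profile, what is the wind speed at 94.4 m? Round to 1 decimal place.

24.2 m/s

Log law: V(z) ∝ ln(z/z₀), so V₂/V₁ = ln(z₂/z₀) / ln(z₁/z₀).
ln(94.4/0.82) = 4.7460, ln(10.3/0.82) = 2.5306
V₂ = 12.9 × 4.7460/2.5306 = 12.9 × 1.8754 = 24.1932 m/s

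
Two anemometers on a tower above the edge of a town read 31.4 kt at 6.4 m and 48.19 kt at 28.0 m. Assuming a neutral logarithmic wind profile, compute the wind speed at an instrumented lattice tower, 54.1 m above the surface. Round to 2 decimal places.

Log law: V ∝ ln(z/z₀). From the pair, with r = V₁/V₂ = 0.65159,
ln z₀ = (ln z₁ − r·ln z₂)/(1 − r) = (1.8563 − 0.65159×3.3322)/0.34841 = -0.9039 → z₀ = 0.4050 m
V₃ = V₁ · ln(z₃/z₀)/ln(z₁/z₀) = 31.4 × 4.8947/2.7602 = 55.6826 kt

55.68 kt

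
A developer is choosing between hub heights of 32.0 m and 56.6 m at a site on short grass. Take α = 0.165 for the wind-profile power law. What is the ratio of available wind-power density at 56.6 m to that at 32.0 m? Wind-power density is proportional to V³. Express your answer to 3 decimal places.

Speed ratio: V_B/V_A = (z_B/z_A)^α = (56.6/32.0)^0.165 = (1.7688)^0.165 = 1.09866
Power-density ratio: P_B/P_A = (V_B/V_A)³ = (1.09866)³ = 1.32616

1.326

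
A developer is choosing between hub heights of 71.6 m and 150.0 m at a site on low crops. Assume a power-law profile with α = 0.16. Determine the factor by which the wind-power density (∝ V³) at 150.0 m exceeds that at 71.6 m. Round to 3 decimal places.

Speed ratio: V_B/V_A = (z_B/z_A)^α = (150.0/71.6)^0.16 = (2.0950)^0.16 = 1.12561
Power-density ratio: P_B/P_A = (V_B/V_A)³ = (1.12561)³ = 1.42615

1.426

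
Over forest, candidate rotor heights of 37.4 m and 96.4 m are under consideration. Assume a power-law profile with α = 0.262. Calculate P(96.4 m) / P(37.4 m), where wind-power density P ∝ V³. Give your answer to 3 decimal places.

Speed ratio: V_B/V_A = (z_B/z_A)^α = (96.4/37.4)^0.262 = (2.5775)^0.262 = 1.28155
Power-density ratio: P_B/P_A = (V_B/V_A)³ = (1.28155)³ = 2.10478

2.105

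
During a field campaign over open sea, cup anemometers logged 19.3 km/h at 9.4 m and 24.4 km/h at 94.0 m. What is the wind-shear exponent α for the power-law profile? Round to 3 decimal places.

Power law: V₂/V₁ = (z₂/z₁)^α ⇒ α = ln(V₂/V₁) / ln(z₂/z₁)
α = ln(24.4/19.3) / ln(94.0/9.4) = ln(1.2642) / ln(10.0000)
  = 0.23448 / 2.30259 = 0.10183

α ≈ 0.102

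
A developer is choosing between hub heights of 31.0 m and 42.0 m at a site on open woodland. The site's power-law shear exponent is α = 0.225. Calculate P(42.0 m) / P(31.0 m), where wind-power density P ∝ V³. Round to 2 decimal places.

Speed ratio: V_B/V_A = (z_B/z_A)^α = (42.0/31.0)^0.225 = (1.3548)^0.225 = 1.07072
Power-density ratio: P_B/P_A = (V_B/V_A)³ = (1.07072)³ = 1.22751

1.23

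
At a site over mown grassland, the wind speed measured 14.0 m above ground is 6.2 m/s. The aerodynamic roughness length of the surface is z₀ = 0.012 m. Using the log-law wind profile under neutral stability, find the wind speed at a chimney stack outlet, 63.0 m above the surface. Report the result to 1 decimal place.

Log law: V(z) ∝ ln(z/z₀), so V₂/V₁ = ln(z₂/z₀) / ln(z₁/z₀).
ln(63.0/0.012) = 8.5660, ln(14.0/0.012) = 7.0619
V₂ = 6.2 × 8.5660/7.0619 = 6.2 × 1.2130 = 7.5205 m/s

7.5 m/s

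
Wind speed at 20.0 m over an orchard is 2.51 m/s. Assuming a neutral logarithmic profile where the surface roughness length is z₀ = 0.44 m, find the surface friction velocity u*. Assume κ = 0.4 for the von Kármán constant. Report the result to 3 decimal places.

Log law: V(z) = (u*/κ) · ln(z/z₀) ⇒ u* = κ · V / ln(z/z₀)
u* = 0.4 × 2.51 / ln(20.0/0.44) = 0.4 × 2.51 / 3.8167
   = 1.0040 / 3.8167 = 0.2631 m/s

u* ≈ 0.263 m/s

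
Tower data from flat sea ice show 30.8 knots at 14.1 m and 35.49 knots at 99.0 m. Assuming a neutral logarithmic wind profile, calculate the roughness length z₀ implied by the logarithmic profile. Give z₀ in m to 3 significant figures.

z₀ ≈ 0.0000390 m

Log law: V(z) ∝ ln(z/z₀). With r = V₁/V₂ = 30.8/35.49 = 0.86785,
r · ln(z₂/z₀) = ln(z₁/z₀) ⇒ ln z₀ = (ln z₁ − r·ln z₂)/(1 − r)
ln z₀ = (2.64617 − 0.86785×4.59512) / 0.13215 = -10.1529
z₀ = exp(-10.1529) = 0.00003896 m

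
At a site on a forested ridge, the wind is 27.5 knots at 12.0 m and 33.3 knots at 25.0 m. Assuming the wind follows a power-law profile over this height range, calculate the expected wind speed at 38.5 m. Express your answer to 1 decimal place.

First find α: α = ln(V₂/V₁)/ln(z₂/z₁) = ln(33.3/27.5)/ln(25.0/12.0) = 0.19137/0.73397 = 0.2607
Extrapolate from 25.0 m to 38.5 m: V₃ = 33.3 × (38.5/25.0)^0.2607 = 33.3 × 1.1192 = 37.2681 knots

37.3 knots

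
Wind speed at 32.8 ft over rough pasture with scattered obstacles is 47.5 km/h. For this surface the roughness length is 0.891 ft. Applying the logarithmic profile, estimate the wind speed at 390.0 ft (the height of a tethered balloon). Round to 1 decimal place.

Log law: V(z) ∝ ln(z/z₀), so V₂/V₁ = ln(z₂/z₀) / ln(z₁/z₀).
ln(390.0/0.891) = 6.0816, ln(32.8/0.891) = 3.6058
V₂ = 47.5 × 6.0816/3.6058 = 47.5 × 1.6866 = 80.1128 km/h

80.1 km/h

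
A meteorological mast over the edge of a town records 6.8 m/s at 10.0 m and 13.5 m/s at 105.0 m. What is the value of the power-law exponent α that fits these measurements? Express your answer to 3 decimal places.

Power law: V₂/V₁ = (z₂/z₁)^α ⇒ α = ln(V₂/V₁) / ln(z₂/z₁)
α = ln(13.5/6.8) / ln(105.0/10.0) = ln(1.9853) / ln(10.5000)
  = 0.68577 / 2.35138 = 0.29165

α ≈ 0.292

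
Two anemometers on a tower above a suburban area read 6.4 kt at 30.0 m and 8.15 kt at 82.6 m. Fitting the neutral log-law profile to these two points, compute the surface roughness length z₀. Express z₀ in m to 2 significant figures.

z₀ ≈ 0.74 m

Log law: V(z) ∝ ln(z/z₀). With r = V₁/V₂ = 6.4/8.15 = 0.78528,
r · ln(z₂/z₀) = ln(z₁/z₀) ⇒ ln z₀ = (ln z₁ − r·ln z₂)/(1 − r)
ln z₀ = (3.40120 − 0.78528×4.41401) / 0.21472 = -0.3028
z₀ = exp(-0.3028) = 0.7387 m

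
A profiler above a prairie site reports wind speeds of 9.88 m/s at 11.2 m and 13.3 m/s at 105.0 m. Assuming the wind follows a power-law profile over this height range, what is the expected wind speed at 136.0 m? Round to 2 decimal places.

13.76 m/s

First find α: α = ln(V₂/V₁)/ln(z₂/z₁) = ln(13.3/9.88)/ln(105.0/11.2) = 0.29725/2.23805 = 0.1328
Extrapolate from 105.0 m to 136.0 m: V₃ = 13.3 × (136.0/105.0)^0.1328 = 13.3 × 1.0350 = 13.7649 m/s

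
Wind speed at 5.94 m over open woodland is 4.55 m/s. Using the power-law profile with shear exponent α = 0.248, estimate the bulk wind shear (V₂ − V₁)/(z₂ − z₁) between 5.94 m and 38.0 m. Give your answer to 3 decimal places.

0.083 m/s/m

Power law: V₂ = V₁ · (z₂/z₁)^α = 4.55 × (6.3973)^0.248 = 7.2094 m/s
ΔV/Δz = (7.2094 − 4.55)/(38.0 − 5.94) = 2.6594/32.0600 = 0.08295 m/s/m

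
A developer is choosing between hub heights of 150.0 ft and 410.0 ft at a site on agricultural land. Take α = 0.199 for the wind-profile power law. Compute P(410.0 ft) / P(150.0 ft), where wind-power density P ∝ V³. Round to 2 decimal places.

Speed ratio: V_B/V_A = (z_B/z_A)^α = (410.0/150.0)^0.199 = (2.7333)^0.199 = 1.22152
Power-density ratio: P_B/P_A = (V_B/V_A)³ = (1.22152)³ = 1.82266

1.82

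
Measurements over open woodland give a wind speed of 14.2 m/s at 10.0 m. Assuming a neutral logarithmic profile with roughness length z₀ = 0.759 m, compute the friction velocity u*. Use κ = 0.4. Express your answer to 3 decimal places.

u* ≈ 2.203 m/s

Log law: V(z) = (u*/κ) · ln(z/z₀) ⇒ u* = κ · V / ln(z/z₀)
u* = 0.4 × 14.2 / ln(10.0/0.759) = 0.4 × 14.2 / 2.5783
   = 5.6800 / 2.5783 = 2.2030 m/s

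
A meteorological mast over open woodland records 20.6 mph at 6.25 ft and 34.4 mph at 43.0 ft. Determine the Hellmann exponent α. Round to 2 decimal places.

α ≈ 0.27

Power law: V₂/V₁ = (z₂/z₁)^α ⇒ α = ln(V₂/V₁) / ln(z₂/z₁)
α = ln(34.4/20.6) / ln(43.0/6.25) = ln(1.6699) / ln(6.8800)
  = 0.51277 / 1.92862 = 0.26587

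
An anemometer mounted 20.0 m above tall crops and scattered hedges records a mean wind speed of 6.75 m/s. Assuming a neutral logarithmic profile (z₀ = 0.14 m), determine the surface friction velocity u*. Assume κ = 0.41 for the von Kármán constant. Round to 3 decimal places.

u* ≈ 0.558 m/s

Log law: V(z) = (u*/κ) · ln(z/z₀) ⇒ u* = κ · V / ln(z/z₀)
u* = 0.41 × 6.75 / ln(20.0/0.14) = 0.41 × 6.75 / 4.9618
   = 2.7675 / 4.9618 = 0.5578 m/s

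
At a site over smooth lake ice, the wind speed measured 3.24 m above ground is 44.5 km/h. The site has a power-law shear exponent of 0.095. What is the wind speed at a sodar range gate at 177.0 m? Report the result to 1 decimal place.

Power-law profile: V₂ = V₁ · (z₂/z₁)^α
V₂ = 44.5 × (177.0/3.24)^0.095 = 44.5 × (54.6296)^0.095
    = 44.5 × 1.4624 = 65.0752 km/h

65.1 km/h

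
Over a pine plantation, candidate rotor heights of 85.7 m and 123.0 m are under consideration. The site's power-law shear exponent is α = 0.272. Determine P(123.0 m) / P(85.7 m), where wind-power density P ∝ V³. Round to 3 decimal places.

Speed ratio: V_B/V_A = (z_B/z_A)^α = (123.0/85.7)^0.272 = (1.4352)^0.272 = 1.10327
Power-density ratio: P_B/P_A = (V_B/V_A)³ = (1.10327)³ = 1.34292

1.343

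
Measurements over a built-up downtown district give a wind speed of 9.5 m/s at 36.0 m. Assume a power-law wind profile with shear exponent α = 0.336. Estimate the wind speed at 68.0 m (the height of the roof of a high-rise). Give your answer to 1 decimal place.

Power-law profile: V₂ = V₁ · (z₂/z₁)^α
V₂ = 9.5 × (68.0/36.0)^0.336 = 9.5 × (1.8889)^0.336
    = 9.5 × 1.2382 = 11.7633 m/s

11.8 m/s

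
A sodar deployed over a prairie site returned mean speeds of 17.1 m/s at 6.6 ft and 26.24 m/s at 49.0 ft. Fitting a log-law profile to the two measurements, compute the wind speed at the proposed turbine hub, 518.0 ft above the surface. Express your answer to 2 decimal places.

36.99 m/s

Log law: V ∝ ln(z/z₀). From the pair, with r = V₁/V₂ = 0.65168,
ln z₀ = (ln z₁ − r·ln z₂)/(1 − r) = (1.8871 − 0.65168×3.8918)/0.34832 = -1.8636 → z₀ = 0.1551 ft
V₃ = V₁ · ln(z₃/z₀)/ln(z₁/z₀) = 17.1 × 8.1136/3.7507 = 36.9912 m/s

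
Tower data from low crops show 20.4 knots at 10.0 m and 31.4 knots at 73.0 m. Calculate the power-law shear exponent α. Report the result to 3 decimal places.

α ≈ 0.217

Power law: V₂/V₁ = (z₂/z₁)^α ⇒ α = ln(V₂/V₁) / ln(z₂/z₁)
α = ln(31.4/20.4) / ln(73.0/10.0) = ln(1.5392) / ln(7.3000)
  = 0.43127 / 1.98787 = 0.21695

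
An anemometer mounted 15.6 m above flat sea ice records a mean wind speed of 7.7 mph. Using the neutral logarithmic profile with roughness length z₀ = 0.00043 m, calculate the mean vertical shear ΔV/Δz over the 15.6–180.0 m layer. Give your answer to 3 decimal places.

0.011 mph/m

Log law: V₂ = V₁ · ln(z₂/z₀)/ln(z₁/z₀) = 7.7 × 12.9447/10.4990 = 9.4937 mph
ΔV/Δz = (9.4937 − 7.7)/(180.0 − 15.6) = 1.7937/164.4000 = 0.01091 mph/m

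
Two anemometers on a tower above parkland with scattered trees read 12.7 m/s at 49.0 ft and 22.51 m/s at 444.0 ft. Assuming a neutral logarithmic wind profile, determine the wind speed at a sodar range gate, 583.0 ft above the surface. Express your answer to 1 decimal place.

23.7 m/s

Log law: V ∝ ln(z/z₀). From the pair, with r = V₁/V₂ = 0.56419,
ln z₀ = (ln z₁ − r·ln z₂)/(1 − r) = (3.8918 − 0.56419×6.0958)/0.43581 = 1.0385 → z₀ = 2.825 ft
V₃ = V₁ · ln(z₃/z₀)/ln(z₁/z₀) = 12.7 × 5.3297/2.8533 = 23.7223 m/s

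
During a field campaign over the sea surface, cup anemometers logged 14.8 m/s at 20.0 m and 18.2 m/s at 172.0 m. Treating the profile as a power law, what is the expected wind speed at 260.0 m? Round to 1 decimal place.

First find α: α = ln(V₂/V₁)/ln(z₂/z₁) = ln(18.2/14.8)/ln(172.0/20.0) = 0.20679/2.15176 = 0.0961
Extrapolate from 172.0 m to 260.0 m: V₃ = 18.2 × (260.0/172.0)^0.0961 = 18.2 × 1.0405 = 18.9372 m/s

18.9 m/s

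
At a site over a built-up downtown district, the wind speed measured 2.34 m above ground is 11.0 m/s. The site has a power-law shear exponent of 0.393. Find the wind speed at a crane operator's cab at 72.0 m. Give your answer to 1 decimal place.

Power-law profile: V₂ = V₁ · (z₂/z₁)^α
V₂ = 11.0 × (72.0/2.34)^0.393 = 11.0 × (30.7692)^0.393
    = 11.0 × 3.8444 = 42.2885 m/s

42.3 m/s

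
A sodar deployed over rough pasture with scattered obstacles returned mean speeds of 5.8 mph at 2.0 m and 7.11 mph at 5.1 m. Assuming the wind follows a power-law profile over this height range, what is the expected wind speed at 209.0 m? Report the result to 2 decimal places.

First find α: α = ln(V₂/V₁)/ln(z₂/z₁) = ln(7.11/5.8)/ln(5.1/2.0) = 0.20364/0.93609 = 0.2175
Extrapolate from 5.1 m to 209.0 m: V₃ = 7.11 × (209.0/5.1)^0.2175 = 7.11 × 2.2429 = 15.9471 mph

15.95 mph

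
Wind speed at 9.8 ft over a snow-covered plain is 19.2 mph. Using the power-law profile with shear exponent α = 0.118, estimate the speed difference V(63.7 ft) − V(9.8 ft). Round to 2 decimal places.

4.75 mph

Power law: V₂ = V₁ · (z₂/z₁)^α = 19.2 × (6.5000)^0.118 = 23.9456 mph
ΔV = 23.9456 − 19.2 = 4.7456 mph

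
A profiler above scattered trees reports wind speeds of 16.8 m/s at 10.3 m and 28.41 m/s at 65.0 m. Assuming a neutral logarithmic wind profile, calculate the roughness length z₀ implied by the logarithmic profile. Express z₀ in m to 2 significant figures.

z₀ ≈ 0.72 m

Log law: V(z) ∝ ln(z/z₀). With r = V₁/V₂ = 16.8/28.41 = 0.59134,
r · ln(z₂/z₀) = ln(z₁/z₀) ⇒ ln z₀ = (ln z₁ − r·ln z₂)/(1 − r)
ln z₀ = (2.33214 − 0.59134×4.17439) / 0.40866 = -0.3336
z₀ = exp(-0.3336) = 0.7163 m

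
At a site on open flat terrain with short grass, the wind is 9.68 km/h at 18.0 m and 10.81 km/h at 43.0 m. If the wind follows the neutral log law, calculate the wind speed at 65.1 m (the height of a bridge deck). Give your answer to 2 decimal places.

Log law: V ∝ ln(z/z₀). From the pair, with r = V₁/V₂ = 0.89547,
ln z₀ = (ln z₁ − r·ln z₂)/(1 − r) = (2.8904 − 0.89547×3.7612)/0.10453 = -4.5695 → z₀ = 0.01036 m
V₃ = V₁ · ln(z₃/z₀)/ln(z₁/z₀) = 9.68 × 8.7454/7.4598 = 11.3482 km/h

11.35 km/h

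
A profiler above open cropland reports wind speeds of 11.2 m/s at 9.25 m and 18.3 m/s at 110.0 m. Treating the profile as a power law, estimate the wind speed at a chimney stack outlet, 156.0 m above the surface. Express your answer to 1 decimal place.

19.6 m/s

First find α: α = ln(V₂/V₁)/ln(z₂/z₁) = ln(18.3/11.2)/ln(110.0/9.25) = 0.49099/2.47586 = 0.1983
Extrapolate from 110.0 m to 156.0 m: V₃ = 18.3 × (156.0/110.0)^0.1983 = 18.3 × 1.0717 = 19.6129 m/s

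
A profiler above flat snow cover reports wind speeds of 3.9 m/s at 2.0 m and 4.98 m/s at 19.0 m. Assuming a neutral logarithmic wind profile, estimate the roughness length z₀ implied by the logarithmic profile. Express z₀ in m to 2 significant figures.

z₀ ≈ 0.00059 m

Log law: V(z) ∝ ln(z/z₀). With r = V₁/V₂ = 3.9/4.98 = 0.78313,
r · ln(z₂/z₀) = ln(z₁/z₀) ⇒ ln z₀ = (ln z₁ − r·ln z₂)/(1 − r)
ln z₀ = (0.69315 − 0.78313×2.94444) / 0.21687 = -7.4365
z₀ = exp(-7.4365) = 0.0005893 m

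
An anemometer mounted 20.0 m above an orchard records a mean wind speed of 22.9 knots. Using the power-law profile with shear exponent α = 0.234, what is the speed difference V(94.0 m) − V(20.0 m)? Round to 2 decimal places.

Power law: V₂ = V₁ · (z₂/z₁)^α = 22.9 × (4.7000)^0.234 = 32.8932 knots
ΔV = 32.8932 − 22.9 = 9.9932 knots

9.99 knots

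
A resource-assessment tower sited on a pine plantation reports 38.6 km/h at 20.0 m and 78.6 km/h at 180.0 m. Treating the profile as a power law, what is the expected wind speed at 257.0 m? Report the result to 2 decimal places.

First find α: α = ln(V₂/V₁)/ln(z₂/z₁) = ln(78.6/38.6)/ln(180.0/20.0) = 0.71112/2.19722 = 0.3236
Extrapolate from 180.0 m to 257.0 m: V₃ = 78.6 × (257.0/180.0)^0.3236 = 78.6 × 1.1222 = 88.2018 km/h

88.20 km/h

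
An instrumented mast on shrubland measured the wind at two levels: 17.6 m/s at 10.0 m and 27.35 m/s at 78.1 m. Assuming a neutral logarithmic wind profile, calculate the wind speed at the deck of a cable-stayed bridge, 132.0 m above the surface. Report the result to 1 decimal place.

29.8 m/s

Log law: V ∝ ln(z/z₀). From the pair, with r = V₁/V₂ = 0.64351,
ln z₀ = (ln z₁ − r·ln z₂)/(1 − r) = (2.3026 − 0.64351×4.3580)/0.35649 = -1.4077 → z₀ = 0.2447 m
V₃ = V₁ · ln(z₃/z₀)/ln(z₁/z₀) = 17.6 × 6.2905/3.7103 = 29.8395 m/s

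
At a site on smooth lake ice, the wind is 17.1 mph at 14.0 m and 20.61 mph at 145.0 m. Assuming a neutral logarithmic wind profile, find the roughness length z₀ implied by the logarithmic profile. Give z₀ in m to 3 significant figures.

z₀ ≈ 0.000159 m

Log law: V(z) ∝ ln(z/z₀). With r = V₁/V₂ = 17.1/20.61 = 0.82969,
r · ln(z₂/z₀) = ln(z₁/z₀) ⇒ ln z₀ = (ln z₁ − r·ln z₂)/(1 − r)
ln z₀ = (2.63906 − 0.82969×4.97673) / 0.17031 = -8.7496
z₀ = exp(-8.7496) = 0.0001585 m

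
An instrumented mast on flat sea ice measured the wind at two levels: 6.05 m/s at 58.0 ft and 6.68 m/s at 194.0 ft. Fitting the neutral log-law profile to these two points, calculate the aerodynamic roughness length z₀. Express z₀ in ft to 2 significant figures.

z₀ ≈ 0.00053 ft

Log law: V(z) ∝ ln(z/z₀). With r = V₁/V₂ = 6.05/6.68 = 0.90569,
r · ln(z₂/z₀) = ln(z₁/z₀) ⇒ ln z₀ = (ln z₁ − r·ln z₂)/(1 − r)
ln z₀ = (4.06044 − 0.90569×5.26786) / 0.09431 = -7.5346
z₀ = exp(-7.5346) = 0.0005343 ft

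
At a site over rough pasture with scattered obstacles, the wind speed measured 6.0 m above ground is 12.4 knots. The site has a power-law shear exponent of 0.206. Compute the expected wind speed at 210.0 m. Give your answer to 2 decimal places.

Power-law profile: V₂ = V₁ · (z₂/z₁)^α
V₂ = 12.4 × (210.0/6.0)^0.206 = 12.4 × (35.0000)^0.206
    = 12.4 × 2.0801 = 25.7929 knots

25.79 knots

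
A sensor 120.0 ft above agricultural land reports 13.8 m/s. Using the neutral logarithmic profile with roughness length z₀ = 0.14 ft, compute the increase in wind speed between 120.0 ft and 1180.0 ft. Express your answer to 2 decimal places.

Log law: V₂ = V₁ · ln(z₂/z₀)/ln(z₁/z₀) = 13.8 × 9.0394/6.7536 = 18.4707 m/s
ΔV = 18.4707 − 13.8 = 4.6707 m/s

4.67 m/s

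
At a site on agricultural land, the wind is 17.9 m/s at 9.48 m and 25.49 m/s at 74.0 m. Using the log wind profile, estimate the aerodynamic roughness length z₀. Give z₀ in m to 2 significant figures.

z₀ ≈ 0.074 m

Log law: V(z) ∝ ln(z/z₀). With r = V₁/V₂ = 17.9/25.49 = 0.70224,
r · ln(z₂/z₀) = ln(z₁/z₀) ⇒ ln z₀ = (ln z₁ − r·ln z₂)/(1 − r)
ln z₀ = (2.24918 − 0.70224×4.30407) / 0.29776 = -2.5970
z₀ = exp(-2.5970) = 0.07450 m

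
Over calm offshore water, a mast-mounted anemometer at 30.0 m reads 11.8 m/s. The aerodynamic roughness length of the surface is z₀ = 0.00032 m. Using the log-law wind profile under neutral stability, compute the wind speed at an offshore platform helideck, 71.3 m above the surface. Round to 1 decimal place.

12.7 m/s

Log law: V(z) ∝ ln(z/z₀), so V₂/V₁ = ln(z₂/z₀) / ln(z₁/z₀).
ln(71.3/0.00032) = 12.3141, ln(30.0/0.00032) = 11.4484
V₂ = 11.8 × 12.3141/11.4484 = 11.8 × 1.0756 = 12.6923 m/s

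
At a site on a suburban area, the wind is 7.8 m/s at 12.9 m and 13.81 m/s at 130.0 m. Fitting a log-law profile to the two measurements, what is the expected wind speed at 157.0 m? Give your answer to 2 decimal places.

Log law: V ∝ ln(z/z₀). From the pair, with r = V₁/V₂ = 0.56481,
ln z₀ = (ln z₁ − r·ln z₂)/(1 − r) = (2.5572 − 0.56481×4.8675)/0.43519 = -0.4412 → z₀ = 0.6433 m
V₃ = V₁ · ln(z₃/z₀)/ln(z₁/z₀) = 7.8 × 5.4974/2.9984 = 14.3009 m/s

14.30 m/s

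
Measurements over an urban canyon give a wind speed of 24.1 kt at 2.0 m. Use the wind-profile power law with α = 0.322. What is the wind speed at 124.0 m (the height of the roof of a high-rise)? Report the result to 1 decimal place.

91.0 kt

Power-law profile: V₂ = V₁ · (z₂/z₁)^α
V₂ = 24.1 × (124.0/2.0)^0.322 = 24.1 × (62.0000)^0.322
    = 24.1 × 3.7770 = 91.0264 kt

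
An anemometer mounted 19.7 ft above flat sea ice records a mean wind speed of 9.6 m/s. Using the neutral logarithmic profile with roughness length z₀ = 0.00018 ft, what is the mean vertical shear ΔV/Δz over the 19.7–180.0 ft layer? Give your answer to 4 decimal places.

Log law: V₂ = V₁ · ln(z₂/z₀)/ln(z₁/z₀) = 9.6 × 13.8155/11.6032 = 11.4304 m/s
ΔV/Δz = (11.4304 − 9.6)/(180.0 − 19.7) = 1.8304/160.3000 = 0.01142 m/s/ft

0.0114 m/s/ft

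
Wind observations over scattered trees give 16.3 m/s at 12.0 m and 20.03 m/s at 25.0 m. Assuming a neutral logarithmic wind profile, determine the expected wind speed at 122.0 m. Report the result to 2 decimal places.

Log law: V ∝ ln(z/z₀). From the pair, with r = V₁/V₂ = 0.81378,
ln z₀ = (ln z₁ − r·ln z₂)/(1 − r) = (2.4849 − 0.81378×3.2189)/0.18622 = -0.7225 → z₀ = 0.4855 m
V₃ = V₁ · ln(z₃/z₀)/ln(z₁/z₀) = 16.3 × 5.5265/3.2074 = 28.0856 m/s

28.09 m/s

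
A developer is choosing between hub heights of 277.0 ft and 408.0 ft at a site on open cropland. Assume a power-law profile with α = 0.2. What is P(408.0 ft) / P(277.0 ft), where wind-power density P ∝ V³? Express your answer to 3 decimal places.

Speed ratio: V_B/V_A = (z_B/z_A)^α = (408.0/277.0)^0.2 = (1.4729)^0.2 = 1.08053
Power-density ratio: P_B/P_A = (V_B/V_A)³ = (1.08053)³ = 1.26156

1.262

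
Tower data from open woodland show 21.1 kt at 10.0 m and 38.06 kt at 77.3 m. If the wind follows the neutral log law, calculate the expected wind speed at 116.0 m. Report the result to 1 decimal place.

41.4 kt

Log law: V ∝ ln(z/z₀). From the pair, with r = V₁/V₂ = 0.55439,
ln z₀ = (ln z₁ − r·ln z₂)/(1 − r) = (2.3026 − 0.55439×4.3477)/0.44561 = -0.2417 → z₀ = 0.7853 m
V₃ = V₁ · ln(z₃/z₀)/ln(z₁/z₀) = 21.1 × 4.9953/2.5443 = 41.4261 kt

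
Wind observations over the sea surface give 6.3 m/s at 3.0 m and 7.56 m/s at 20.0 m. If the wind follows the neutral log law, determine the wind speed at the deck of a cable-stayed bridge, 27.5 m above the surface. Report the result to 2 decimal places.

7.77 m/s

Log law: V ∝ ln(z/z₀). From the pair, with r = V₁/V₂ = 0.83333,
ln z₀ = (ln z₁ − r·ln z₂)/(1 − r) = (1.0986 − 0.83333×2.9957)/0.16667 = -8.3870 → z₀ = 0.0002278 m
V₃ = V₁ · ln(z₃/z₀)/ln(z₁/z₀) = 6.3 × 11.7012/9.4856 = 7.7715 m/s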